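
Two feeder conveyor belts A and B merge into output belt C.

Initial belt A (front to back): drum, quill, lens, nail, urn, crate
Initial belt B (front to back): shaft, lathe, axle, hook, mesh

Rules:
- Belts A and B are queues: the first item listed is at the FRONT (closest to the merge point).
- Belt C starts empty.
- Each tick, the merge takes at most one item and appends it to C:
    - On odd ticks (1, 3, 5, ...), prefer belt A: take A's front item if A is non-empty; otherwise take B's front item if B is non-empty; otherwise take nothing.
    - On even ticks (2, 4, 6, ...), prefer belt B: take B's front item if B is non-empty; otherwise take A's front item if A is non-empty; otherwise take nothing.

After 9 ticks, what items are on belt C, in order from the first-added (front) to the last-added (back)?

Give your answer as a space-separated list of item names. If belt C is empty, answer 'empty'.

Answer: drum shaft quill lathe lens axle nail hook urn

Derivation:
Tick 1: prefer A, take drum from A; A=[quill,lens,nail,urn,crate] B=[shaft,lathe,axle,hook,mesh] C=[drum]
Tick 2: prefer B, take shaft from B; A=[quill,lens,nail,urn,crate] B=[lathe,axle,hook,mesh] C=[drum,shaft]
Tick 3: prefer A, take quill from A; A=[lens,nail,urn,crate] B=[lathe,axle,hook,mesh] C=[drum,shaft,quill]
Tick 4: prefer B, take lathe from B; A=[lens,nail,urn,crate] B=[axle,hook,mesh] C=[drum,shaft,quill,lathe]
Tick 5: prefer A, take lens from A; A=[nail,urn,crate] B=[axle,hook,mesh] C=[drum,shaft,quill,lathe,lens]
Tick 6: prefer B, take axle from B; A=[nail,urn,crate] B=[hook,mesh] C=[drum,shaft,quill,lathe,lens,axle]
Tick 7: prefer A, take nail from A; A=[urn,crate] B=[hook,mesh] C=[drum,shaft,quill,lathe,lens,axle,nail]
Tick 8: prefer B, take hook from B; A=[urn,crate] B=[mesh] C=[drum,shaft,quill,lathe,lens,axle,nail,hook]
Tick 9: prefer A, take urn from A; A=[crate] B=[mesh] C=[drum,shaft,quill,lathe,lens,axle,nail,hook,urn]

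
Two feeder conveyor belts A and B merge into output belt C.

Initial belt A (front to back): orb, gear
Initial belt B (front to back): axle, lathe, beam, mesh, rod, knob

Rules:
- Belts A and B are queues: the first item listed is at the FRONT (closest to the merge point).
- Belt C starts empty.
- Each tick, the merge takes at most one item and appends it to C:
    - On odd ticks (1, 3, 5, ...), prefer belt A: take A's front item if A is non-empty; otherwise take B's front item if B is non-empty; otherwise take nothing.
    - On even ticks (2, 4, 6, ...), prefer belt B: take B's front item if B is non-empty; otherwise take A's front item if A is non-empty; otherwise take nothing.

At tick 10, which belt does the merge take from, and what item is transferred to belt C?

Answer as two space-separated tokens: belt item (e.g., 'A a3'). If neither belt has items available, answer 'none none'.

Answer: none none

Derivation:
Tick 1: prefer A, take orb from A; A=[gear] B=[axle,lathe,beam,mesh,rod,knob] C=[orb]
Tick 2: prefer B, take axle from B; A=[gear] B=[lathe,beam,mesh,rod,knob] C=[orb,axle]
Tick 3: prefer A, take gear from A; A=[-] B=[lathe,beam,mesh,rod,knob] C=[orb,axle,gear]
Tick 4: prefer B, take lathe from B; A=[-] B=[beam,mesh,rod,knob] C=[orb,axle,gear,lathe]
Tick 5: prefer A, take beam from B; A=[-] B=[mesh,rod,knob] C=[orb,axle,gear,lathe,beam]
Tick 6: prefer B, take mesh from B; A=[-] B=[rod,knob] C=[orb,axle,gear,lathe,beam,mesh]
Tick 7: prefer A, take rod from B; A=[-] B=[knob] C=[orb,axle,gear,lathe,beam,mesh,rod]
Tick 8: prefer B, take knob from B; A=[-] B=[-] C=[orb,axle,gear,lathe,beam,mesh,rod,knob]
Tick 9: prefer A, both empty, nothing taken; A=[-] B=[-] C=[orb,axle,gear,lathe,beam,mesh,rod,knob]
Tick 10: prefer B, both empty, nothing taken; A=[-] B=[-] C=[orb,axle,gear,lathe,beam,mesh,rod,knob]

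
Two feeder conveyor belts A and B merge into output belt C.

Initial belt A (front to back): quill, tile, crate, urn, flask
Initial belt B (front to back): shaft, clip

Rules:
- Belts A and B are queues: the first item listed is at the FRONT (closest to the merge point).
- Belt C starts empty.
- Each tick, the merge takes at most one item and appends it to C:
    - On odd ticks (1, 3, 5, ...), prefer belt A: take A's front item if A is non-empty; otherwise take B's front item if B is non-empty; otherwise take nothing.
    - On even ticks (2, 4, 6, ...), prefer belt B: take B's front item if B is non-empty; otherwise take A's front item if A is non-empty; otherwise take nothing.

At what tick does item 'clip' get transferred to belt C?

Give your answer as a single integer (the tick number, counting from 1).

Tick 1: prefer A, take quill from A; A=[tile,crate,urn,flask] B=[shaft,clip] C=[quill]
Tick 2: prefer B, take shaft from B; A=[tile,crate,urn,flask] B=[clip] C=[quill,shaft]
Tick 3: prefer A, take tile from A; A=[crate,urn,flask] B=[clip] C=[quill,shaft,tile]
Tick 4: prefer B, take clip from B; A=[crate,urn,flask] B=[-] C=[quill,shaft,tile,clip]

Answer: 4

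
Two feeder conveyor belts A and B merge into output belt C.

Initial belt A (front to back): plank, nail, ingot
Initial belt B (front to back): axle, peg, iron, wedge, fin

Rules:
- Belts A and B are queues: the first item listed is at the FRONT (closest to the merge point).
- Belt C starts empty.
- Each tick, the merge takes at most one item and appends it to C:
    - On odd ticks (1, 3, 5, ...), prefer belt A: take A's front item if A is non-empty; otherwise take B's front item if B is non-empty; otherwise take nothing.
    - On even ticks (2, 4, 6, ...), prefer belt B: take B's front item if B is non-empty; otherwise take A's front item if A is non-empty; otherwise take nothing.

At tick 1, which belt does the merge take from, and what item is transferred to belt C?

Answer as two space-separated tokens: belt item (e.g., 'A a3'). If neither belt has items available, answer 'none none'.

Tick 1: prefer A, take plank from A; A=[nail,ingot] B=[axle,peg,iron,wedge,fin] C=[plank]

Answer: A plank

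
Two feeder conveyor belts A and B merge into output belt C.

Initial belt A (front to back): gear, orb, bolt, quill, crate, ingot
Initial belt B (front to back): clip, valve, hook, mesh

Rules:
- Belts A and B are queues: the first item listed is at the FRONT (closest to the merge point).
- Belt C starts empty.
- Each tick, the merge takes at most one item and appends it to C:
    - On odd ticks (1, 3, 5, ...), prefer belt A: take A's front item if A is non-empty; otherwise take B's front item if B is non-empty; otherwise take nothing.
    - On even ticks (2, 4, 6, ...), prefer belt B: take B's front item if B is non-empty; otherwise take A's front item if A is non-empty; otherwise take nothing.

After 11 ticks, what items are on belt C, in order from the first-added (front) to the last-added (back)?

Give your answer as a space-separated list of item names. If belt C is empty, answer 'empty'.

Tick 1: prefer A, take gear from A; A=[orb,bolt,quill,crate,ingot] B=[clip,valve,hook,mesh] C=[gear]
Tick 2: prefer B, take clip from B; A=[orb,bolt,quill,crate,ingot] B=[valve,hook,mesh] C=[gear,clip]
Tick 3: prefer A, take orb from A; A=[bolt,quill,crate,ingot] B=[valve,hook,mesh] C=[gear,clip,orb]
Tick 4: prefer B, take valve from B; A=[bolt,quill,crate,ingot] B=[hook,mesh] C=[gear,clip,orb,valve]
Tick 5: prefer A, take bolt from A; A=[quill,crate,ingot] B=[hook,mesh] C=[gear,clip,orb,valve,bolt]
Tick 6: prefer B, take hook from B; A=[quill,crate,ingot] B=[mesh] C=[gear,clip,orb,valve,bolt,hook]
Tick 7: prefer A, take quill from A; A=[crate,ingot] B=[mesh] C=[gear,clip,orb,valve,bolt,hook,quill]
Tick 8: prefer B, take mesh from B; A=[crate,ingot] B=[-] C=[gear,clip,orb,valve,bolt,hook,quill,mesh]
Tick 9: prefer A, take crate from A; A=[ingot] B=[-] C=[gear,clip,orb,valve,bolt,hook,quill,mesh,crate]
Tick 10: prefer B, take ingot from A; A=[-] B=[-] C=[gear,clip,orb,valve,bolt,hook,quill,mesh,crate,ingot]
Tick 11: prefer A, both empty, nothing taken; A=[-] B=[-] C=[gear,clip,orb,valve,bolt,hook,quill,mesh,crate,ingot]

Answer: gear clip orb valve bolt hook quill mesh crate ingot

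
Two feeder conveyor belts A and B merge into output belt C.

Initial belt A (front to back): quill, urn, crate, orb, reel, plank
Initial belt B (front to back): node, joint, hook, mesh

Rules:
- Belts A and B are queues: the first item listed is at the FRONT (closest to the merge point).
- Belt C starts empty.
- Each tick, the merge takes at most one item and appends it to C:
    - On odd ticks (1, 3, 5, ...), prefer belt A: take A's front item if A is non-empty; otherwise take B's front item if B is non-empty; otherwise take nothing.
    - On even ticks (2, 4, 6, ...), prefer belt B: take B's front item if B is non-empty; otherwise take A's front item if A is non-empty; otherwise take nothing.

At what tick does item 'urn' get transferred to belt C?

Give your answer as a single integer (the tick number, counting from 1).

Answer: 3

Derivation:
Tick 1: prefer A, take quill from A; A=[urn,crate,orb,reel,plank] B=[node,joint,hook,mesh] C=[quill]
Tick 2: prefer B, take node from B; A=[urn,crate,orb,reel,plank] B=[joint,hook,mesh] C=[quill,node]
Tick 3: prefer A, take urn from A; A=[crate,orb,reel,plank] B=[joint,hook,mesh] C=[quill,node,urn]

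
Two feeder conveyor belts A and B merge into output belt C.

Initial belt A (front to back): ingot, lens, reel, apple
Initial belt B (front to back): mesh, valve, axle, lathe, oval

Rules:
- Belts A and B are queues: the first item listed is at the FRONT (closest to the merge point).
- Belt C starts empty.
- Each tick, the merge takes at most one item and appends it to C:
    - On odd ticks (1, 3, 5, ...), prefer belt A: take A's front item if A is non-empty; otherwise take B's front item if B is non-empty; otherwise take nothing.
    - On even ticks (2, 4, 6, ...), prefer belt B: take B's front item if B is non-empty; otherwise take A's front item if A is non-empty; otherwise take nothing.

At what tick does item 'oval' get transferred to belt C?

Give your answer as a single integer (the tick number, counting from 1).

Tick 1: prefer A, take ingot from A; A=[lens,reel,apple] B=[mesh,valve,axle,lathe,oval] C=[ingot]
Tick 2: prefer B, take mesh from B; A=[lens,reel,apple] B=[valve,axle,lathe,oval] C=[ingot,mesh]
Tick 3: prefer A, take lens from A; A=[reel,apple] B=[valve,axle,lathe,oval] C=[ingot,mesh,lens]
Tick 4: prefer B, take valve from B; A=[reel,apple] B=[axle,lathe,oval] C=[ingot,mesh,lens,valve]
Tick 5: prefer A, take reel from A; A=[apple] B=[axle,lathe,oval] C=[ingot,mesh,lens,valve,reel]
Tick 6: prefer B, take axle from B; A=[apple] B=[lathe,oval] C=[ingot,mesh,lens,valve,reel,axle]
Tick 7: prefer A, take apple from A; A=[-] B=[lathe,oval] C=[ingot,mesh,lens,valve,reel,axle,apple]
Tick 8: prefer B, take lathe from B; A=[-] B=[oval] C=[ingot,mesh,lens,valve,reel,axle,apple,lathe]
Tick 9: prefer A, take oval from B; A=[-] B=[-] C=[ingot,mesh,lens,valve,reel,axle,apple,lathe,oval]

Answer: 9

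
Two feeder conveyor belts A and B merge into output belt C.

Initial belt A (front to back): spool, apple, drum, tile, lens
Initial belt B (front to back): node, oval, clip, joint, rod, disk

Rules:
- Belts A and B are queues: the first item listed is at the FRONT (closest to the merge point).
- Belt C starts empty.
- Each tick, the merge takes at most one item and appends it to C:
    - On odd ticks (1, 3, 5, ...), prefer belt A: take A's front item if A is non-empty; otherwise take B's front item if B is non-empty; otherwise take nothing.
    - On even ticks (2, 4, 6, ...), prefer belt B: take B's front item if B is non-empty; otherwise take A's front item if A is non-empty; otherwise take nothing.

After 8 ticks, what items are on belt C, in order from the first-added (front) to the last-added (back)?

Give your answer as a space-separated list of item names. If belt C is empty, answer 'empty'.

Answer: spool node apple oval drum clip tile joint

Derivation:
Tick 1: prefer A, take spool from A; A=[apple,drum,tile,lens] B=[node,oval,clip,joint,rod,disk] C=[spool]
Tick 2: prefer B, take node from B; A=[apple,drum,tile,lens] B=[oval,clip,joint,rod,disk] C=[spool,node]
Tick 3: prefer A, take apple from A; A=[drum,tile,lens] B=[oval,clip,joint,rod,disk] C=[spool,node,apple]
Tick 4: prefer B, take oval from B; A=[drum,tile,lens] B=[clip,joint,rod,disk] C=[spool,node,apple,oval]
Tick 5: prefer A, take drum from A; A=[tile,lens] B=[clip,joint,rod,disk] C=[spool,node,apple,oval,drum]
Tick 6: prefer B, take clip from B; A=[tile,lens] B=[joint,rod,disk] C=[spool,node,apple,oval,drum,clip]
Tick 7: prefer A, take tile from A; A=[lens] B=[joint,rod,disk] C=[spool,node,apple,oval,drum,clip,tile]
Tick 8: prefer B, take joint from B; A=[lens] B=[rod,disk] C=[spool,node,apple,oval,drum,clip,tile,joint]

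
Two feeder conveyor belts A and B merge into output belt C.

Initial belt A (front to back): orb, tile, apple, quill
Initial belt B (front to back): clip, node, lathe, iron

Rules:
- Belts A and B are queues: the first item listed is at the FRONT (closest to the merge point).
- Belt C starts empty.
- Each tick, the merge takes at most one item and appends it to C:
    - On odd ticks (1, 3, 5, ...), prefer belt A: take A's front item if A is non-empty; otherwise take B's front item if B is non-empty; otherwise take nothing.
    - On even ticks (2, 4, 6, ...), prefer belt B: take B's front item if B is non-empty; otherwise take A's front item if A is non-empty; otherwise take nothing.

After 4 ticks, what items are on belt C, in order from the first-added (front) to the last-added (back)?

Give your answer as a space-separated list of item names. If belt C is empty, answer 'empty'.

Tick 1: prefer A, take orb from A; A=[tile,apple,quill] B=[clip,node,lathe,iron] C=[orb]
Tick 2: prefer B, take clip from B; A=[tile,apple,quill] B=[node,lathe,iron] C=[orb,clip]
Tick 3: prefer A, take tile from A; A=[apple,quill] B=[node,lathe,iron] C=[orb,clip,tile]
Tick 4: prefer B, take node from B; A=[apple,quill] B=[lathe,iron] C=[orb,clip,tile,node]

Answer: orb clip tile node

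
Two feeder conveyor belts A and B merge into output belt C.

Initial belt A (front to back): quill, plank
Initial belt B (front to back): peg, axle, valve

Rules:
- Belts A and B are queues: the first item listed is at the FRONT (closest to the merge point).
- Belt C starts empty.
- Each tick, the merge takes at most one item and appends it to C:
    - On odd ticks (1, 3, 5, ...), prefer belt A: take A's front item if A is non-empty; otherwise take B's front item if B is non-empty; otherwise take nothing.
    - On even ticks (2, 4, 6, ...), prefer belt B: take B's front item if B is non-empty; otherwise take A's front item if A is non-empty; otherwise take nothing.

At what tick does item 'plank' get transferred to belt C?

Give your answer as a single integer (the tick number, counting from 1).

Answer: 3

Derivation:
Tick 1: prefer A, take quill from A; A=[plank] B=[peg,axle,valve] C=[quill]
Tick 2: prefer B, take peg from B; A=[plank] B=[axle,valve] C=[quill,peg]
Tick 3: prefer A, take plank from A; A=[-] B=[axle,valve] C=[quill,peg,plank]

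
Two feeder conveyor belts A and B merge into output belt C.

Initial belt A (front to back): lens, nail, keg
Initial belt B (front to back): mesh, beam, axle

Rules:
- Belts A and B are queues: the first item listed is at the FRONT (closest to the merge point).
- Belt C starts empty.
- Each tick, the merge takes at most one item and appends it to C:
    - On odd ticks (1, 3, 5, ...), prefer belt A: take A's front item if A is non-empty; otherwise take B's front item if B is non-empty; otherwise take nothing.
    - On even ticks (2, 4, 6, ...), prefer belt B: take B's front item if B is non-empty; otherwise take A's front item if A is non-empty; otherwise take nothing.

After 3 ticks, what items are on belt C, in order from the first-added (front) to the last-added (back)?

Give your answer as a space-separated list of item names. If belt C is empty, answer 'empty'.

Answer: lens mesh nail

Derivation:
Tick 1: prefer A, take lens from A; A=[nail,keg] B=[mesh,beam,axle] C=[lens]
Tick 2: prefer B, take mesh from B; A=[nail,keg] B=[beam,axle] C=[lens,mesh]
Tick 3: prefer A, take nail from A; A=[keg] B=[beam,axle] C=[lens,mesh,nail]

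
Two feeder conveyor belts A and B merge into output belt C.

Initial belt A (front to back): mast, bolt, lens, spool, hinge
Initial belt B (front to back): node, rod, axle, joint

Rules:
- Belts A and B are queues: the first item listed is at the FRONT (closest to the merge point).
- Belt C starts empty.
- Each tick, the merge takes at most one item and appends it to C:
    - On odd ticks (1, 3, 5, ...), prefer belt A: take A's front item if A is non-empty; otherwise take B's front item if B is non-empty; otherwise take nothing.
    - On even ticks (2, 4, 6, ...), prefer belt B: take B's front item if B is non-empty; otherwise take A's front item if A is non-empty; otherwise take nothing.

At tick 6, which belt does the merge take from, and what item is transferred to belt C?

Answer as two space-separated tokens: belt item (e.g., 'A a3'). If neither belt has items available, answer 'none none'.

Answer: B axle

Derivation:
Tick 1: prefer A, take mast from A; A=[bolt,lens,spool,hinge] B=[node,rod,axle,joint] C=[mast]
Tick 2: prefer B, take node from B; A=[bolt,lens,spool,hinge] B=[rod,axle,joint] C=[mast,node]
Tick 3: prefer A, take bolt from A; A=[lens,spool,hinge] B=[rod,axle,joint] C=[mast,node,bolt]
Tick 4: prefer B, take rod from B; A=[lens,spool,hinge] B=[axle,joint] C=[mast,node,bolt,rod]
Tick 5: prefer A, take lens from A; A=[spool,hinge] B=[axle,joint] C=[mast,node,bolt,rod,lens]
Tick 6: prefer B, take axle from B; A=[spool,hinge] B=[joint] C=[mast,node,bolt,rod,lens,axle]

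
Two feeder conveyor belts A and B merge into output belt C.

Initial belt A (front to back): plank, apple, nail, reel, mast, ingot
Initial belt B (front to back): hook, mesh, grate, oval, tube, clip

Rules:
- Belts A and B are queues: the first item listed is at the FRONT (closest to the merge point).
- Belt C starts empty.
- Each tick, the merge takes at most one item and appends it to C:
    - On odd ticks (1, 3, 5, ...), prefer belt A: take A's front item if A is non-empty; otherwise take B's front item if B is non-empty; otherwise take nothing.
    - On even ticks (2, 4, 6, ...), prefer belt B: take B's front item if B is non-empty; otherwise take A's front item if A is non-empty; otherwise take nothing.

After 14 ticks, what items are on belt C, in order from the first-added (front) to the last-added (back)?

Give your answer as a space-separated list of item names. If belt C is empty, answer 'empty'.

Answer: plank hook apple mesh nail grate reel oval mast tube ingot clip

Derivation:
Tick 1: prefer A, take plank from A; A=[apple,nail,reel,mast,ingot] B=[hook,mesh,grate,oval,tube,clip] C=[plank]
Tick 2: prefer B, take hook from B; A=[apple,nail,reel,mast,ingot] B=[mesh,grate,oval,tube,clip] C=[plank,hook]
Tick 3: prefer A, take apple from A; A=[nail,reel,mast,ingot] B=[mesh,grate,oval,tube,clip] C=[plank,hook,apple]
Tick 4: prefer B, take mesh from B; A=[nail,reel,mast,ingot] B=[grate,oval,tube,clip] C=[plank,hook,apple,mesh]
Tick 5: prefer A, take nail from A; A=[reel,mast,ingot] B=[grate,oval,tube,clip] C=[plank,hook,apple,mesh,nail]
Tick 6: prefer B, take grate from B; A=[reel,mast,ingot] B=[oval,tube,clip] C=[plank,hook,apple,mesh,nail,grate]
Tick 7: prefer A, take reel from A; A=[mast,ingot] B=[oval,tube,clip] C=[plank,hook,apple,mesh,nail,grate,reel]
Tick 8: prefer B, take oval from B; A=[mast,ingot] B=[tube,clip] C=[plank,hook,apple,mesh,nail,grate,reel,oval]
Tick 9: prefer A, take mast from A; A=[ingot] B=[tube,clip] C=[plank,hook,apple,mesh,nail,grate,reel,oval,mast]
Tick 10: prefer B, take tube from B; A=[ingot] B=[clip] C=[plank,hook,apple,mesh,nail,grate,reel,oval,mast,tube]
Tick 11: prefer A, take ingot from A; A=[-] B=[clip] C=[plank,hook,apple,mesh,nail,grate,reel,oval,mast,tube,ingot]
Tick 12: prefer B, take clip from B; A=[-] B=[-] C=[plank,hook,apple,mesh,nail,grate,reel,oval,mast,tube,ingot,clip]
Tick 13: prefer A, both empty, nothing taken; A=[-] B=[-] C=[plank,hook,apple,mesh,nail,grate,reel,oval,mast,tube,ingot,clip]
Tick 14: prefer B, both empty, nothing taken; A=[-] B=[-] C=[plank,hook,apple,mesh,nail,grate,reel,oval,mast,tube,ingot,clip]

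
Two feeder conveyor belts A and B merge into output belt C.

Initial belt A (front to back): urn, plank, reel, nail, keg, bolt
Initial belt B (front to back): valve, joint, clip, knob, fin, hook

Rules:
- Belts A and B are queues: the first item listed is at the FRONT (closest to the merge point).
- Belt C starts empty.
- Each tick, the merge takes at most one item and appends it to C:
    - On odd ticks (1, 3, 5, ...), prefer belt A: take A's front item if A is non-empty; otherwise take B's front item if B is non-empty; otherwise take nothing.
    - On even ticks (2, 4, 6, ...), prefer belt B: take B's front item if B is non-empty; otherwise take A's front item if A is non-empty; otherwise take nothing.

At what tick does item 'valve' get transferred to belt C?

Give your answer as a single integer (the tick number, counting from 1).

Tick 1: prefer A, take urn from A; A=[plank,reel,nail,keg,bolt] B=[valve,joint,clip,knob,fin,hook] C=[urn]
Tick 2: prefer B, take valve from B; A=[plank,reel,nail,keg,bolt] B=[joint,clip,knob,fin,hook] C=[urn,valve]

Answer: 2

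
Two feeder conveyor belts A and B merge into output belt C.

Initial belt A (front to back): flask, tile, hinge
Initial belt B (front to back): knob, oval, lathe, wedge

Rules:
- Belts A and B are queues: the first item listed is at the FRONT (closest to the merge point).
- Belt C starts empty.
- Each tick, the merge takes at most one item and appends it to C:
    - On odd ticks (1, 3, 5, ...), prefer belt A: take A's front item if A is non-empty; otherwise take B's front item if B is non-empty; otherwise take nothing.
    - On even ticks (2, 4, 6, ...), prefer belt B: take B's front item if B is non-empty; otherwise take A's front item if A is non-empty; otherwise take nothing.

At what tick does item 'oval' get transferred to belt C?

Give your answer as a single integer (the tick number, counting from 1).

Tick 1: prefer A, take flask from A; A=[tile,hinge] B=[knob,oval,lathe,wedge] C=[flask]
Tick 2: prefer B, take knob from B; A=[tile,hinge] B=[oval,lathe,wedge] C=[flask,knob]
Tick 3: prefer A, take tile from A; A=[hinge] B=[oval,lathe,wedge] C=[flask,knob,tile]
Tick 4: prefer B, take oval from B; A=[hinge] B=[lathe,wedge] C=[flask,knob,tile,oval]

Answer: 4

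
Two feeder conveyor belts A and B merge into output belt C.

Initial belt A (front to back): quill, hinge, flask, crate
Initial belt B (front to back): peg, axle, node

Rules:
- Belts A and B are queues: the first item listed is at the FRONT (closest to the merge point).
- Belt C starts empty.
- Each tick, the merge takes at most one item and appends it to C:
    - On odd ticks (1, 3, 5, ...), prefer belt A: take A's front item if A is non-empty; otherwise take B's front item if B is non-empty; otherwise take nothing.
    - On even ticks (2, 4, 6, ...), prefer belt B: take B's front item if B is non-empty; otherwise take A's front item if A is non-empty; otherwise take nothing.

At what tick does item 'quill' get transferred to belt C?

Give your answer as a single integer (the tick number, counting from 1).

Tick 1: prefer A, take quill from A; A=[hinge,flask,crate] B=[peg,axle,node] C=[quill]

Answer: 1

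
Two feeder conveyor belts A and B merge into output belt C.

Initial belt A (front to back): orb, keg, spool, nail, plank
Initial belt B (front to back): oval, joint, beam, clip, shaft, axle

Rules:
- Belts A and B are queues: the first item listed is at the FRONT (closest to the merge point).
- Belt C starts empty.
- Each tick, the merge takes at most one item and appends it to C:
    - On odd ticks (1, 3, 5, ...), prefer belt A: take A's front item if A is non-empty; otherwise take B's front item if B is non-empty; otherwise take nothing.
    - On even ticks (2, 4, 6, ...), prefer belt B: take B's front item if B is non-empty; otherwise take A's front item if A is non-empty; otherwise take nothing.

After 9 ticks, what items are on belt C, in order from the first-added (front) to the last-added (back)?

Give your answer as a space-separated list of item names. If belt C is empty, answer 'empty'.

Answer: orb oval keg joint spool beam nail clip plank

Derivation:
Tick 1: prefer A, take orb from A; A=[keg,spool,nail,plank] B=[oval,joint,beam,clip,shaft,axle] C=[orb]
Tick 2: prefer B, take oval from B; A=[keg,spool,nail,plank] B=[joint,beam,clip,shaft,axle] C=[orb,oval]
Tick 3: prefer A, take keg from A; A=[spool,nail,plank] B=[joint,beam,clip,shaft,axle] C=[orb,oval,keg]
Tick 4: prefer B, take joint from B; A=[spool,nail,plank] B=[beam,clip,shaft,axle] C=[orb,oval,keg,joint]
Tick 5: prefer A, take spool from A; A=[nail,plank] B=[beam,clip,shaft,axle] C=[orb,oval,keg,joint,spool]
Tick 6: prefer B, take beam from B; A=[nail,plank] B=[clip,shaft,axle] C=[orb,oval,keg,joint,spool,beam]
Tick 7: prefer A, take nail from A; A=[plank] B=[clip,shaft,axle] C=[orb,oval,keg,joint,spool,beam,nail]
Tick 8: prefer B, take clip from B; A=[plank] B=[shaft,axle] C=[orb,oval,keg,joint,spool,beam,nail,clip]
Tick 9: prefer A, take plank from A; A=[-] B=[shaft,axle] C=[orb,oval,keg,joint,spool,beam,nail,clip,plank]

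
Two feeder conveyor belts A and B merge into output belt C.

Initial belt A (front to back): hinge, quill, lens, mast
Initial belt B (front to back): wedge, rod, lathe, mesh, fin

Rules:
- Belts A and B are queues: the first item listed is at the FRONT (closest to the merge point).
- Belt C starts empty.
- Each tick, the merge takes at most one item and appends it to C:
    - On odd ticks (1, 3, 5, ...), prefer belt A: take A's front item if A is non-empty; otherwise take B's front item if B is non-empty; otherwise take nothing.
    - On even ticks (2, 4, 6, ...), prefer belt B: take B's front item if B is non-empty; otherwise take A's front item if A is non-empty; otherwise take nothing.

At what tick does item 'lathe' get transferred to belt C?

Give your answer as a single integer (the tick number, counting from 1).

Tick 1: prefer A, take hinge from A; A=[quill,lens,mast] B=[wedge,rod,lathe,mesh,fin] C=[hinge]
Tick 2: prefer B, take wedge from B; A=[quill,lens,mast] B=[rod,lathe,mesh,fin] C=[hinge,wedge]
Tick 3: prefer A, take quill from A; A=[lens,mast] B=[rod,lathe,mesh,fin] C=[hinge,wedge,quill]
Tick 4: prefer B, take rod from B; A=[lens,mast] B=[lathe,mesh,fin] C=[hinge,wedge,quill,rod]
Tick 5: prefer A, take lens from A; A=[mast] B=[lathe,mesh,fin] C=[hinge,wedge,quill,rod,lens]
Tick 6: prefer B, take lathe from B; A=[mast] B=[mesh,fin] C=[hinge,wedge,quill,rod,lens,lathe]

Answer: 6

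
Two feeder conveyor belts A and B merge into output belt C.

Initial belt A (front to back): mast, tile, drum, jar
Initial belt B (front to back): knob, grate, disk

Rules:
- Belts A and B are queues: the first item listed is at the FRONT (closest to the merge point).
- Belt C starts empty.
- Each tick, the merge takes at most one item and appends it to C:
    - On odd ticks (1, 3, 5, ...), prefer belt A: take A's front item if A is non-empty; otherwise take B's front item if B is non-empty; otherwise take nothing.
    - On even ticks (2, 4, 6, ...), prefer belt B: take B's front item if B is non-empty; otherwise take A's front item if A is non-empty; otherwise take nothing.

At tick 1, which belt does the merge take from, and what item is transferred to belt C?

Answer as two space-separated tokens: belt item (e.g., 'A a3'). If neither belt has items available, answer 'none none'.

Tick 1: prefer A, take mast from A; A=[tile,drum,jar] B=[knob,grate,disk] C=[mast]

Answer: A mast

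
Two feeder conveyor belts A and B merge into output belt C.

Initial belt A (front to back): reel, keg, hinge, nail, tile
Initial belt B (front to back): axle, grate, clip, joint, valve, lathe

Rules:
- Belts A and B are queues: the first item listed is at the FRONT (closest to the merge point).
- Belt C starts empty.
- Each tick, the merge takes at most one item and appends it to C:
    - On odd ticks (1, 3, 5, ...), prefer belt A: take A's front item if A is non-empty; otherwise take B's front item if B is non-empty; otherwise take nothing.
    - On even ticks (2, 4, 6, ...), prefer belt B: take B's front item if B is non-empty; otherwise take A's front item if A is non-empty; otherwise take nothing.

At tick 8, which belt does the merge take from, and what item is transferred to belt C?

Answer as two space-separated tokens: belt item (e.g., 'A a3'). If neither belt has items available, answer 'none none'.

Tick 1: prefer A, take reel from A; A=[keg,hinge,nail,tile] B=[axle,grate,clip,joint,valve,lathe] C=[reel]
Tick 2: prefer B, take axle from B; A=[keg,hinge,nail,tile] B=[grate,clip,joint,valve,lathe] C=[reel,axle]
Tick 3: prefer A, take keg from A; A=[hinge,nail,tile] B=[grate,clip,joint,valve,lathe] C=[reel,axle,keg]
Tick 4: prefer B, take grate from B; A=[hinge,nail,tile] B=[clip,joint,valve,lathe] C=[reel,axle,keg,grate]
Tick 5: prefer A, take hinge from A; A=[nail,tile] B=[clip,joint,valve,lathe] C=[reel,axle,keg,grate,hinge]
Tick 6: prefer B, take clip from B; A=[nail,tile] B=[joint,valve,lathe] C=[reel,axle,keg,grate,hinge,clip]
Tick 7: prefer A, take nail from A; A=[tile] B=[joint,valve,lathe] C=[reel,axle,keg,grate,hinge,clip,nail]
Tick 8: prefer B, take joint from B; A=[tile] B=[valve,lathe] C=[reel,axle,keg,grate,hinge,clip,nail,joint]

Answer: B joint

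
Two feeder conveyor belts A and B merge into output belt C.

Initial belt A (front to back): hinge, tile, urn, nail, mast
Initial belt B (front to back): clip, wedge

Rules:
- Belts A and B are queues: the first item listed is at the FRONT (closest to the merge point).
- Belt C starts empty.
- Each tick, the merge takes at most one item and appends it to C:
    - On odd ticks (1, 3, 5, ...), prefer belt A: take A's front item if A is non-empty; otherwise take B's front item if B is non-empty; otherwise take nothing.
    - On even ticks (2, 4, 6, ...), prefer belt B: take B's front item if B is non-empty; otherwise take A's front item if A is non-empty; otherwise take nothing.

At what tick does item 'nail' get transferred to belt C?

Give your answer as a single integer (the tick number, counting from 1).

Answer: 6

Derivation:
Tick 1: prefer A, take hinge from A; A=[tile,urn,nail,mast] B=[clip,wedge] C=[hinge]
Tick 2: prefer B, take clip from B; A=[tile,urn,nail,mast] B=[wedge] C=[hinge,clip]
Tick 3: prefer A, take tile from A; A=[urn,nail,mast] B=[wedge] C=[hinge,clip,tile]
Tick 4: prefer B, take wedge from B; A=[urn,nail,mast] B=[-] C=[hinge,clip,tile,wedge]
Tick 5: prefer A, take urn from A; A=[nail,mast] B=[-] C=[hinge,clip,tile,wedge,urn]
Tick 6: prefer B, take nail from A; A=[mast] B=[-] C=[hinge,clip,tile,wedge,urn,nail]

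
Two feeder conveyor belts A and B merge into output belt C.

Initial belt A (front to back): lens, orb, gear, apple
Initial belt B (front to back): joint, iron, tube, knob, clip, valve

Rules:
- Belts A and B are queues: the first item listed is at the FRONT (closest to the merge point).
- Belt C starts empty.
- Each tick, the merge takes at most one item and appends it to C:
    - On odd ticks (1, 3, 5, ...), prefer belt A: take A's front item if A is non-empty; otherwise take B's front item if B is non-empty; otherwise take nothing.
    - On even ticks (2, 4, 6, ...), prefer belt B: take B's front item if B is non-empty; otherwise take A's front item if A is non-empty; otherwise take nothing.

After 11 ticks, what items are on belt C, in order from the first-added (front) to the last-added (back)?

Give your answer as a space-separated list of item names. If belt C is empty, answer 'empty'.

Answer: lens joint orb iron gear tube apple knob clip valve

Derivation:
Tick 1: prefer A, take lens from A; A=[orb,gear,apple] B=[joint,iron,tube,knob,clip,valve] C=[lens]
Tick 2: prefer B, take joint from B; A=[orb,gear,apple] B=[iron,tube,knob,clip,valve] C=[lens,joint]
Tick 3: prefer A, take orb from A; A=[gear,apple] B=[iron,tube,knob,clip,valve] C=[lens,joint,orb]
Tick 4: prefer B, take iron from B; A=[gear,apple] B=[tube,knob,clip,valve] C=[lens,joint,orb,iron]
Tick 5: prefer A, take gear from A; A=[apple] B=[tube,knob,clip,valve] C=[lens,joint,orb,iron,gear]
Tick 6: prefer B, take tube from B; A=[apple] B=[knob,clip,valve] C=[lens,joint,orb,iron,gear,tube]
Tick 7: prefer A, take apple from A; A=[-] B=[knob,clip,valve] C=[lens,joint,orb,iron,gear,tube,apple]
Tick 8: prefer B, take knob from B; A=[-] B=[clip,valve] C=[lens,joint,orb,iron,gear,tube,apple,knob]
Tick 9: prefer A, take clip from B; A=[-] B=[valve] C=[lens,joint,orb,iron,gear,tube,apple,knob,clip]
Tick 10: prefer B, take valve from B; A=[-] B=[-] C=[lens,joint,orb,iron,gear,tube,apple,knob,clip,valve]
Tick 11: prefer A, both empty, nothing taken; A=[-] B=[-] C=[lens,joint,orb,iron,gear,tube,apple,knob,clip,valve]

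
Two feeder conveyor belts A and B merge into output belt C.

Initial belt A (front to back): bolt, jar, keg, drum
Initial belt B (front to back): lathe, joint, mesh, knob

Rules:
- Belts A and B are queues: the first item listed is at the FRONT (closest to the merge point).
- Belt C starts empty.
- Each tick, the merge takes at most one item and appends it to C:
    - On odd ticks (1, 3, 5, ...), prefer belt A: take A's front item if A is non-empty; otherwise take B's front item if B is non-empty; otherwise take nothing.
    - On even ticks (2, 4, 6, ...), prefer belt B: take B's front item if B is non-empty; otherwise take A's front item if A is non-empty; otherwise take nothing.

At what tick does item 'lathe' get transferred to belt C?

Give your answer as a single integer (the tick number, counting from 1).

Answer: 2

Derivation:
Tick 1: prefer A, take bolt from A; A=[jar,keg,drum] B=[lathe,joint,mesh,knob] C=[bolt]
Tick 2: prefer B, take lathe from B; A=[jar,keg,drum] B=[joint,mesh,knob] C=[bolt,lathe]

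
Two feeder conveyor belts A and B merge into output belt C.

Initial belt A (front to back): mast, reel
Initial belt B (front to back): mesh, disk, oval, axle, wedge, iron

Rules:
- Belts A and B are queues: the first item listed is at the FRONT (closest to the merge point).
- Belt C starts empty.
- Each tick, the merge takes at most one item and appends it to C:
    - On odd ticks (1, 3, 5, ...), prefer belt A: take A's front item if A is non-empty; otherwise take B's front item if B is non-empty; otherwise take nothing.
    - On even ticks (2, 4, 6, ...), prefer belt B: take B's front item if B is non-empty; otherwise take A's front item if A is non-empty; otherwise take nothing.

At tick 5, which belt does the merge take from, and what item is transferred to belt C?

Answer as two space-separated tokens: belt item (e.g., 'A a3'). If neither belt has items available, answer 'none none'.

Tick 1: prefer A, take mast from A; A=[reel] B=[mesh,disk,oval,axle,wedge,iron] C=[mast]
Tick 2: prefer B, take mesh from B; A=[reel] B=[disk,oval,axle,wedge,iron] C=[mast,mesh]
Tick 3: prefer A, take reel from A; A=[-] B=[disk,oval,axle,wedge,iron] C=[mast,mesh,reel]
Tick 4: prefer B, take disk from B; A=[-] B=[oval,axle,wedge,iron] C=[mast,mesh,reel,disk]
Tick 5: prefer A, take oval from B; A=[-] B=[axle,wedge,iron] C=[mast,mesh,reel,disk,oval]

Answer: B oval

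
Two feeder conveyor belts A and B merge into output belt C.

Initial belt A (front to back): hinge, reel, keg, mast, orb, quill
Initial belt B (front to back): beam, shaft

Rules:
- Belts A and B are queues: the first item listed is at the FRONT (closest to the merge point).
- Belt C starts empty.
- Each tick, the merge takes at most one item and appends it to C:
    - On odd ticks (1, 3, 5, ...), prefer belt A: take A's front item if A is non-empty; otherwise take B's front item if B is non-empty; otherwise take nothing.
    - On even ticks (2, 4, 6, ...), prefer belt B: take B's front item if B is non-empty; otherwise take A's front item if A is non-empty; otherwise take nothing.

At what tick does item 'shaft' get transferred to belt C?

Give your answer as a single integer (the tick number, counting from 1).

Answer: 4

Derivation:
Tick 1: prefer A, take hinge from A; A=[reel,keg,mast,orb,quill] B=[beam,shaft] C=[hinge]
Tick 2: prefer B, take beam from B; A=[reel,keg,mast,orb,quill] B=[shaft] C=[hinge,beam]
Tick 3: prefer A, take reel from A; A=[keg,mast,orb,quill] B=[shaft] C=[hinge,beam,reel]
Tick 4: prefer B, take shaft from B; A=[keg,mast,orb,quill] B=[-] C=[hinge,beam,reel,shaft]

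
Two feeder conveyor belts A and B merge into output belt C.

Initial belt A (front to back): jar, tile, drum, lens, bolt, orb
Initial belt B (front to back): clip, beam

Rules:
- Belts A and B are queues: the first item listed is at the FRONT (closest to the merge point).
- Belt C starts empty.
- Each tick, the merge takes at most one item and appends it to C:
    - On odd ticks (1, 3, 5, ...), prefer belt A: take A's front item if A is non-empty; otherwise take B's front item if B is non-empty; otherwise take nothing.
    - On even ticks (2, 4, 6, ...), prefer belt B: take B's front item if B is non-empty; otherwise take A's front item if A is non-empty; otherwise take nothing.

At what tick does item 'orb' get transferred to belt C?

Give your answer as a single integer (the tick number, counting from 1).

Tick 1: prefer A, take jar from A; A=[tile,drum,lens,bolt,orb] B=[clip,beam] C=[jar]
Tick 2: prefer B, take clip from B; A=[tile,drum,lens,bolt,orb] B=[beam] C=[jar,clip]
Tick 3: prefer A, take tile from A; A=[drum,lens,bolt,orb] B=[beam] C=[jar,clip,tile]
Tick 4: prefer B, take beam from B; A=[drum,lens,bolt,orb] B=[-] C=[jar,clip,tile,beam]
Tick 5: prefer A, take drum from A; A=[lens,bolt,orb] B=[-] C=[jar,clip,tile,beam,drum]
Tick 6: prefer B, take lens from A; A=[bolt,orb] B=[-] C=[jar,clip,tile,beam,drum,lens]
Tick 7: prefer A, take bolt from A; A=[orb] B=[-] C=[jar,clip,tile,beam,drum,lens,bolt]
Tick 8: prefer B, take orb from A; A=[-] B=[-] C=[jar,clip,tile,beam,drum,lens,bolt,orb]

Answer: 8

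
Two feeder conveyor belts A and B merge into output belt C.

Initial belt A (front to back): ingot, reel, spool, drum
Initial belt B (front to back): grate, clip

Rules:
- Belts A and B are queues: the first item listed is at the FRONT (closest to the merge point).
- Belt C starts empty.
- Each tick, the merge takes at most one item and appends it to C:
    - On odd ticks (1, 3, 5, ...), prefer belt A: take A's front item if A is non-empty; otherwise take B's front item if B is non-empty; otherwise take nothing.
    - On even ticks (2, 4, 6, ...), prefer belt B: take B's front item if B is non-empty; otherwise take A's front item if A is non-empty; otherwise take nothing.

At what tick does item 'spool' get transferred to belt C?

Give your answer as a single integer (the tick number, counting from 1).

Tick 1: prefer A, take ingot from A; A=[reel,spool,drum] B=[grate,clip] C=[ingot]
Tick 2: prefer B, take grate from B; A=[reel,spool,drum] B=[clip] C=[ingot,grate]
Tick 3: prefer A, take reel from A; A=[spool,drum] B=[clip] C=[ingot,grate,reel]
Tick 4: prefer B, take clip from B; A=[spool,drum] B=[-] C=[ingot,grate,reel,clip]
Tick 5: prefer A, take spool from A; A=[drum] B=[-] C=[ingot,grate,reel,clip,spool]

Answer: 5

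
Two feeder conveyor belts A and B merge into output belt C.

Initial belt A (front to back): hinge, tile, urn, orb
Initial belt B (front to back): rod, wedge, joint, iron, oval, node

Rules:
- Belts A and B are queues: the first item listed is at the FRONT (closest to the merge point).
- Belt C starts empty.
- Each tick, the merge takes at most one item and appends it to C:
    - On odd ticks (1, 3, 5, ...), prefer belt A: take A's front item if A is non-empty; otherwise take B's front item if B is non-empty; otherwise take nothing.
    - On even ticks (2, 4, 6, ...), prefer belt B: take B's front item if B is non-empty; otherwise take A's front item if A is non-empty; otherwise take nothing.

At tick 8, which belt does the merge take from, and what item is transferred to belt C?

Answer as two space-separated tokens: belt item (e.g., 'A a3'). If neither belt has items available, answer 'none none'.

Tick 1: prefer A, take hinge from A; A=[tile,urn,orb] B=[rod,wedge,joint,iron,oval,node] C=[hinge]
Tick 2: prefer B, take rod from B; A=[tile,urn,orb] B=[wedge,joint,iron,oval,node] C=[hinge,rod]
Tick 3: prefer A, take tile from A; A=[urn,orb] B=[wedge,joint,iron,oval,node] C=[hinge,rod,tile]
Tick 4: prefer B, take wedge from B; A=[urn,orb] B=[joint,iron,oval,node] C=[hinge,rod,tile,wedge]
Tick 5: prefer A, take urn from A; A=[orb] B=[joint,iron,oval,node] C=[hinge,rod,tile,wedge,urn]
Tick 6: prefer B, take joint from B; A=[orb] B=[iron,oval,node] C=[hinge,rod,tile,wedge,urn,joint]
Tick 7: prefer A, take orb from A; A=[-] B=[iron,oval,node] C=[hinge,rod,tile,wedge,urn,joint,orb]
Tick 8: prefer B, take iron from B; A=[-] B=[oval,node] C=[hinge,rod,tile,wedge,urn,joint,orb,iron]

Answer: B iron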